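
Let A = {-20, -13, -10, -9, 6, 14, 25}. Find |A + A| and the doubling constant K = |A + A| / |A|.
K = |A + A| / |A| = 26/7

Enumerate A + A = {a + b : a, b ∈ A}. With |A| = 7, there are |A|^2 = 49 ordered sum pairs; collecting distinct values, A + A = {-40, -33, -30, -29, -26, -23, -22, -20, -19, -18, -14, -7, -6, -4, -3, 1, 4, 5, 12, 15, 16, 20, 28, 31, 39, 50}, so |A + A| = 26. Thus K = 26/7. For comparison, the minimum possible |A + A| over all 7-element sets is 2·7 − 1 = 13 (so min K = 13/7), attained only by arithmetic progressions.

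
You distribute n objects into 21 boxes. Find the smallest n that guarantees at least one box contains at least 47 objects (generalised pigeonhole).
n = (47 − 1)·21 + 1 = 967

By the generalised pigeonhole principle, to guarantee some box contains ≥ r objects we need more than (r − 1) · k objects total. Threshold: n = (r − 1) · k + 1. With r = 47 and k = 21: n = 46 · 21 + 1 = 966 + 1 = 967. For n = 966 = 46 · 21, we can put exactly 46 objects in every box, avoiding 47 in any single one — so 967 is tight.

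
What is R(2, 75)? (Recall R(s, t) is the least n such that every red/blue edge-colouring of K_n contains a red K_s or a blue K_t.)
R(2, 75) = 75

R(2, k) = k for all k ≥ 2: in a 2-colouring of K_k, either some edge is red (a red K_2) or all edges are blue (a blue K_k). And K_{74} coloured all-blue has no blue K_75, so R(2, 75) > 74. Hence R(2, 75) = 75.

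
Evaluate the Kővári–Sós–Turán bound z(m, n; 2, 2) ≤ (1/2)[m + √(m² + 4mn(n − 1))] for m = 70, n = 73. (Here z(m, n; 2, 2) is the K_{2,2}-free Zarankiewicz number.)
z(70, 73; 2, 2) ≤ (1/2)[70 + √(70² + 4·70·73·72)] = (1/2)[70 + √1476580] = 642.573

Kővári–Sós–Turán: let r_1, ..., r_70 be the row sums and z = Σ r_i the total number of 1s. Each pair of columns can share at most one row with both entries 1 (else a 2×2 all-ones block appears), so Σ_i C(r_i, 2) ≤ C(73, 2) = 2628. By convexity Σ_i C(r_i, 2) ≥ 70·C(z/70, 2) = z(z − 70)/(2·70), giving z² − 70z − 70·73·72 ≤ 0 and hence z ≤ (1/2)[70 + √(4900 + 4·367920)] = (1/2)[70 + √1476580] ≈ (1/2)(70 + 1215.1461) = 642.573.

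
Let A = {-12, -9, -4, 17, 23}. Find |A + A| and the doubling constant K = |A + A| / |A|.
K = |A + A| / |A| = 15/5 = 3

Enumerate A + A = {a + b : a, b ∈ A}. With |A| = 5, there are |A|^2 = 25 ordered sum pairs; collecting distinct values, A + A = {-24, -21, -18, -16, -13, -8, 5, 8, 11, 13, 14, 19, 34, 40, 46}, so |A + A| = 15. Thus K = 15/5 = 3. For comparison, the minimum possible |A + A| over all 5-element sets is 2·5 − 1 = 9 (so min K = 9/5), attained only by arithmetic progressions.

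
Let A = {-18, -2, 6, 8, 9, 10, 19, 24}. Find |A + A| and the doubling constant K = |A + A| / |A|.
K = |A + A| / |A| = 32/8 = 4

Enumerate A + A = {a + b : a, b ∈ A}. With |A| = 8, there are |A|^2 = 64 ordered sum pairs; collecting distinct values, A + A = {-36, -20, -12, -10, -9, -8, -4, 1, 4, 6, 7, 8, 12, 14, 15, 16, 17, 18, 19, 20, 22, 25, 27, 28, 29, 30, 32, 33, 34, 38, 43, 48}, so |A + A| = 32. Thus K = 32/8 = 4. For comparison, the minimum possible |A + A| over all 8-element sets is 2·8 − 1 = 15 (so min K = 15/8), attained only by arithmetic progressions.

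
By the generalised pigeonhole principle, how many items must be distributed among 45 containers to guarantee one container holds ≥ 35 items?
n = (35 − 1)·45 + 1 = 1531

By the generalised pigeonhole principle, to guarantee some box contains ≥ r objects we need more than (r − 1) · k objects total. Threshold: n = (r − 1) · k + 1. With r = 35 and k = 45: n = 34 · 45 + 1 = 1530 + 1 = 1531. For n = 1530 = 34 · 45, we can put exactly 34 objects in every box, avoiding 35 in any single one — so 1531 is tight.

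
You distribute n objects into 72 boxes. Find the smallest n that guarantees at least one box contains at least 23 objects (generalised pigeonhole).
n = (23 − 1)·72 + 1 = 1585

By the generalised pigeonhole principle, to guarantee some box contains ≥ r objects we need more than (r − 1) · k objects total. Threshold: n = (r − 1) · k + 1. With r = 23 and k = 72: n = 22 · 72 + 1 = 1584 + 1 = 1585. For n = 1584 = 22 · 72, we can put exactly 22 objects in every box, avoiding 23 in any single one — so 1585 is tight.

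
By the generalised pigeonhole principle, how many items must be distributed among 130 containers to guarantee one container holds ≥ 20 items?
n = (20 − 1)·130 + 1 = 2471

By the generalised pigeonhole principle, to guarantee some box contains ≥ r objects we need more than (r − 1) · k objects total. Threshold: n = (r − 1) · k + 1. With r = 20 and k = 130: n = 19 · 130 + 1 = 2470 + 1 = 2471. For n = 2470 = 19 · 130, we can put exactly 19 objects in every box, avoiding 20 in any single one — so 2471 is tight.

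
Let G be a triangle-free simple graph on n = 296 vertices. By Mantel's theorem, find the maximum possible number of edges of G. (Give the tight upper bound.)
ex(296, K_3) = ⌊296^2/4⌋ = 21904

Mantel (1907): a triangle-free graph on n vertices has at most ⌊n^2/4⌋ edges, with equality for the complete bipartite graph K_{⌊n/2⌋, ⌈n/2⌉}. For n = 296: ⌊296^2/4⌋ = ⌊87616/4⌋ = 21904. The extremal graph is K_{148, 148}, which has 148·148 = 21904 edges.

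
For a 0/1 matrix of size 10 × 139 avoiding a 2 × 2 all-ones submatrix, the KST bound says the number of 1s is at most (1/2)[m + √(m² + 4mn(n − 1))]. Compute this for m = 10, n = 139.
z(10, 139; 2, 2) ≤ (1/2)[10 + √(10² + 4·10·139·138)] = (1/2)[10 + √767380] = 443.0011

Kővári–Sós–Turán: let r_1, ..., r_10 be the row sums and z = Σ r_i the total number of 1s. Each pair of columns can share at most one row with both entries 1 (else a 2×2 all-ones block appears), so Σ_i C(r_i, 2) ≤ C(139, 2) = 9591. By convexity Σ_i C(r_i, 2) ≥ 10·C(z/10, 2) = z(z − 10)/(2·10), giving z² − 10z − 10·139·138 ≤ 0 and hence z ≤ (1/2)[10 + √(100 + 4·191820)] = (1/2)[10 + √767380] ≈ (1/2)(10 + 876.0023) = 443.0011.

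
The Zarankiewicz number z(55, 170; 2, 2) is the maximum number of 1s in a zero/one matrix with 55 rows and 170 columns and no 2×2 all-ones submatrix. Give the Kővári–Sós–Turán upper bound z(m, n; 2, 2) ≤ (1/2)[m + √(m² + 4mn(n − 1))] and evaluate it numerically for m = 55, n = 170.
z(55, 170; 2, 2) ≤ (1/2)[55 + √(55² + 4·55·170·169)] = (1/2)[55 + √6323625] = 1284.8409

Kővári–Sós–Turán: let r_1, ..., r_55 be the row sums and z = Σ r_i the total number of 1s. Each pair of columns can share at most one row with both entries 1 (else a 2×2 all-ones block appears), so Σ_i C(r_i, 2) ≤ C(170, 2) = 14365. By convexity Σ_i C(r_i, 2) ≥ 55·C(z/55, 2) = z(z − 55)/(2·55), giving z² − 55z − 55·170·169 ≤ 0 and hence z ≤ (1/2)[55 + √(3025 + 4·1580150)] = (1/2)[55 + √6323625] ≈ (1/2)(55 + 2514.6819) = 1284.8409.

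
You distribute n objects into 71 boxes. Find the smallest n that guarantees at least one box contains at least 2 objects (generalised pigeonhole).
n = (2 − 1)·71 + 1 = 72

By the generalised pigeonhole principle, to guarantee some box contains ≥ r objects we need more than (r − 1) · k objects total. Threshold: n = (r − 1) · k + 1. With r = 2 and k = 71: n = 1 · 71 + 1 = 71 + 1 = 72. For n = 71 = 1 · 71, we can put exactly 1 objects in every box, avoiding 2 in any single one — so 72 is tight.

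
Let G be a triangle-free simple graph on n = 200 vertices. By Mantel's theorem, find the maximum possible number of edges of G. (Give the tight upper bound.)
ex(200, K_3) = ⌊200^2/4⌋ = 10000

Mantel (1907): a triangle-free graph on n vertices has at most ⌊n^2/4⌋ edges, with equality for the complete bipartite graph K_{⌊n/2⌋, ⌈n/2⌉}. For n = 200: ⌊200^2/4⌋ = ⌊40000/4⌋ = 10000. The extremal graph is K_{100, 100}, which has 100·100 = 10000 edges.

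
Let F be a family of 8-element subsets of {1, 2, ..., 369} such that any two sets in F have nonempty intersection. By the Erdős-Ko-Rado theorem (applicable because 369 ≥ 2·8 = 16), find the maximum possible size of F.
max |F| = C(368, 7) = 171227641826384

Erdős-Ko-Rado (1961): when n ≥ 2k, max |F| = C(n−1, k−1). The bound is attained by the star {A : i ∈ A} for any fixed i ∈ [n]. Here C(369−1, 8−1) = C(368, 7) = 171227641826384.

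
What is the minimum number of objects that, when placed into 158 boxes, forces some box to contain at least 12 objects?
n = (12 − 1)·158 + 1 = 1739

By the generalised pigeonhole principle, to guarantee some box contains ≥ r objects we need more than (r − 1) · k objects total. Threshold: n = (r − 1) · k + 1. With r = 12 and k = 158: n = 11 · 158 + 1 = 1738 + 1 = 1739. For n = 1738 = 11 · 158, we can put exactly 11 objects in every box, avoiding 12 in any single one — so 1739 is tight.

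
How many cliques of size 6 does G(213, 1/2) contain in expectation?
E[# K_6] = C(213, 6) · (1/2)^C(6, 2) = 120807622936 / 2^15 = 15100952867/4096 ≈ 3686756.071045

For each 6-subset S of vertices (there are C(213, 6) = 120807622936 such S), let X_S = 1 if S induces a K_6 (all C(6, 2) = 15 edges present). Then P(X_S = 1) = (1/2)^15 = 1/32768. By linearity of expectation, E[# K_6] = C(213, 6) · (1/2)^15 = 120807622936 / 32768 = 15100952867/4096 ≈ 3686756.071045.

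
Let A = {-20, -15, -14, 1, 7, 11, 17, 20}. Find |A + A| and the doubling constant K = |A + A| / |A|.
K = |A + A| / |A| = 32/8 = 4

Enumerate A + A = {a + b : a, b ∈ A}. With |A| = 8, there are |A|^2 = 64 ordered sum pairs; collecting distinct values, A + A = {-40, -35, -34, -30, -29, -28, -19, -14, -13, -9, -8, -7, -4, -3, 0, 2, 3, 5, 6, 8, 12, 14, 18, 21, 22, 24, 27, 28, 31, 34, 37, 40}, so |A + A| = 32. Thus K = 32/8 = 4. For comparison, the minimum possible |A + A| over all 8-element sets is 2·8 − 1 = 15 (so min K = 15/8), attained only by arithmetic progressions.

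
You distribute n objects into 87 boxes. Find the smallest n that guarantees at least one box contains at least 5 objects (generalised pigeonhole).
n = (5 − 1)·87 + 1 = 349

By the generalised pigeonhole principle, to guarantee some box contains ≥ r objects we need more than (r − 1) · k objects total. Threshold: n = (r − 1) · k + 1. With r = 5 and k = 87: n = 4 · 87 + 1 = 348 + 1 = 349. For n = 348 = 4 · 87, we can put exactly 4 objects in every box, avoiding 5 in any single one — so 349 is tight.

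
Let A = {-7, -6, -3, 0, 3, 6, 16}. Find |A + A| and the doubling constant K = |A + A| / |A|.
K = |A + A| / |A| = 21/7 = 3

Enumerate A + A = {a + b : a, b ∈ A}. With |A| = 7, there are |A|^2 = 49 ordered sum pairs; collecting distinct values, A + A = {-14, -13, -12, -10, -9, -7, -6, -4, -3, -1, 0, 3, 6, 9, 10, 12, 13, 16, 19, 22, 32}, so |A + A| = 21. Thus K = 21/7 = 3. For comparison, the minimum possible |A + A| over all 7-element sets is 2·7 − 1 = 13 (so min K = 13/7), attained only by arithmetic progressions.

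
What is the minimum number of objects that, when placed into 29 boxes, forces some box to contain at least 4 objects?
n = (4 − 1)·29 + 1 = 88

By the generalised pigeonhole principle, to guarantee some box contains ≥ r objects we need more than (r − 1) · k objects total. Threshold: n = (r − 1) · k + 1. With r = 4 and k = 29: n = 3 · 29 + 1 = 87 + 1 = 88. For n = 87 = 3 · 29, we can put exactly 3 objects in every box, avoiding 4 in any single one — so 88 is tight.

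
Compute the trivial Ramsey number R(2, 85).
R(2, 85) = 85

R(2, k) = k for all k ≥ 2: in a 2-colouring of K_k, either some edge is red (a red K_2) or all edges are blue (a blue K_k). And K_{84} coloured all-blue has no blue K_85, so R(2, 85) > 84. Hence R(2, 85) = 85.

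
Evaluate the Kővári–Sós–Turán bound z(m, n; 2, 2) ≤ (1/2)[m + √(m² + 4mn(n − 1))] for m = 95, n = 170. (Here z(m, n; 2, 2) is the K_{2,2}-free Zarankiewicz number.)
z(95, 170; 2, 2) ≤ (1/2)[95 + √(95² + 4·95·170·169)] = (1/2)[95 + √10926425] = 1700.2572

Kővári–Sós–Turán: let r_1, ..., r_95 be the row sums and z = Σ r_i the total number of 1s. Each pair of columns can share at most one row with both entries 1 (else a 2×2 all-ones block appears), so Σ_i C(r_i, 2) ≤ C(170, 2) = 14365. By convexity Σ_i C(r_i, 2) ≥ 95·C(z/95, 2) = z(z − 95)/(2·95), giving z² − 95z − 95·170·169 ≤ 0 and hence z ≤ (1/2)[95 + √(9025 + 4·2729350)] = (1/2)[95 + √10926425] ≈ (1/2)(95 + 3305.5143) = 1700.2572.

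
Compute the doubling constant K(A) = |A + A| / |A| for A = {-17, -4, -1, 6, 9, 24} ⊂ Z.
K = |A + A| / |A| = 19/6

Enumerate A + A = {a + b : a, b ∈ A}. With |A| = 6, there are |A|^2 = 36 ordered sum pairs; collecting distinct values, A + A = {-34, -21, -18, -11, -8, -5, -2, 2, 5, 7, 8, 12, 15, 18, 20, 23, 30, 33, 48}, so |A + A| = 19. Thus K = 19/6. For comparison, the minimum possible |A + A| over all 6-element sets is 2·6 − 1 = 11 (so min K = 11/6), attained only by arithmetic progressions.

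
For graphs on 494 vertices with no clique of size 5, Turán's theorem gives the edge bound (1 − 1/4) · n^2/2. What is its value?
Turán density bound = (3/4) · 494^2/2 = 183027/2 ≈ 91513.5

Turán's theorem: ex(n, K_{r+1}) is achieved by the complete r-partite Turán graph T(n, r) with parts as balanced as possible, and is at most (1 − 1/r) · n^2/2. For r = 4, n = 494: the density bound is (3/4) · 244036/2 = 183027/2 ≈ 91513.5. The integer-valued extremum is e(T(494, 4)) = 91513, which is strictly less than the density bound 183027/2 since 4 ∤ 494 (the parts of T(494, 4) cannot all be equal).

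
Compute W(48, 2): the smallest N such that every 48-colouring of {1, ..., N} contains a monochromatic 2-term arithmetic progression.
W(48, 2) = 48 + 1 = 49

A 2-term AP is any pair of integers, so a monochromatic 2-AP exists iff some colour is used at least twice. With 48 colours, the colouring i ↦ i on {1, ..., 48} uses each colour once, avoiding any monochromatic pair, so W(48, 2) > 48. For {1, ..., 49}, pigeonhole forces two integers of the same colour, which form a monochromatic 2-AP. Hence W(48, 2) = 49.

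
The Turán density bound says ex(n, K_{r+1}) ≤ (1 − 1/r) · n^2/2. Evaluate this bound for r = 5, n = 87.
Turán density bound = (4/5) · 87^2/2 = 15138/5 ≈ 3027.6

Turán's theorem: ex(n, K_{r+1}) is achieved by the complete r-partite Turán graph T(n, r) with parts as balanced as possible, and is at most (1 − 1/r) · n^2/2. For r = 5, n = 87: the density bound is (4/5) · 7569/2 = 15138/5 ≈ 3027.6. The integer-valued extremum is e(T(87, 5)) = 3027, which is strictly less than the density bound 15138/5 since 5 ∤ 87 (the parts of T(87, 5) cannot all be equal).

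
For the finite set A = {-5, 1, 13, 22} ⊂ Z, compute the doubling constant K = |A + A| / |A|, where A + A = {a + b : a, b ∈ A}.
K = |A + A| / |A| = 10/4 = 5/2

Enumerate A + A = {a + b : a, b ∈ A}. With |A| = 4, there are |A|^2 = 16 ordered sum pairs; collecting distinct values, A + A = {-10, -4, 2, 8, 14, 17, 23, 26, 35, 44}, so |A + A| = 10. Thus K = 10/4 = 5/2. For comparison, the minimum possible |A + A| over all 4-element sets is 2·4 − 1 = 7 (so min K = 7/4), attained only by arithmetic progressions.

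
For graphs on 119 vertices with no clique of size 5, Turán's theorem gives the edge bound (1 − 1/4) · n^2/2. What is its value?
Turán density bound = (3/4) · 119^2/2 = 42483/8 ≈ 5310.375

Turán's theorem: ex(n, K_{r+1}) is achieved by the complete r-partite Turán graph T(n, r) with parts as balanced as possible, and is at most (1 − 1/r) · n^2/2. For r = 4, n = 119: the density bound is (3/4) · 14161/2 = 42483/8 ≈ 5310.375. The integer-valued extremum is e(T(119, 4)) = 5310, which is strictly less than the density bound 42483/8 since 4 ∤ 119 (the parts of T(119, 4) cannot all be equal).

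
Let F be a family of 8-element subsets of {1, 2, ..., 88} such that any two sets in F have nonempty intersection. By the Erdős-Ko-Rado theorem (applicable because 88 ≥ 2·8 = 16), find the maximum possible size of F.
max |F| = C(87, 7) = 5843355957

Erdős-Ko-Rado (1961): when n ≥ 2k, max |F| = C(n−1, k−1). The bound is attained by the star {A : i ∈ A} for any fixed i ∈ [n]. Here C(88−1, 8−1) = C(87, 7) = 5843355957.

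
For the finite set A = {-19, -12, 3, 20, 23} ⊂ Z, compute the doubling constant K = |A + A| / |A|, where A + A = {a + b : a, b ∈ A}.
K = |A + A| / |A| = 15/5 = 3

Enumerate A + A = {a + b : a, b ∈ A}. With |A| = 5, there are |A|^2 = 25 ordered sum pairs; collecting distinct values, A + A = {-38, -31, -24, -16, -9, 1, 4, 6, 8, 11, 23, 26, 40, 43, 46}, so |A + A| = 15. Thus K = 15/5 = 3. For comparison, the minimum possible |A + A| over all 5-element sets is 2·5 − 1 = 9 (so min K = 9/5), attained only by arithmetic progressions.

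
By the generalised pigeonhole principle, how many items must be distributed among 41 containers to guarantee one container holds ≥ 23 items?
n = (23 − 1)·41 + 1 = 903

By the generalised pigeonhole principle, to guarantee some box contains ≥ r objects we need more than (r − 1) · k objects total. Threshold: n = (r − 1) · k + 1. With r = 23 and k = 41: n = 22 · 41 + 1 = 902 + 1 = 903. For n = 902 = 22 · 41, we can put exactly 22 objects in every box, avoiding 23 in any single one — so 903 is tight.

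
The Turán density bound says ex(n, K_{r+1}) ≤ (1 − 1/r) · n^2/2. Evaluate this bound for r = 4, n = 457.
Turán density bound = (3/4) · 457^2/2 = 626547/8 ≈ 78318.375

Turán's theorem: ex(n, K_{r+1}) is achieved by the complete r-partite Turán graph T(n, r) with parts as balanced as possible, and is at most (1 − 1/r) · n^2/2. For r = 4, n = 457: the density bound is (3/4) · 208849/2 = 626547/8 ≈ 78318.375. The integer-valued extremum is e(T(457, 4)) = 78318, which is strictly less than the density bound 626547/8 since 4 ∤ 457 (the parts of T(457, 4) cannot all be equal).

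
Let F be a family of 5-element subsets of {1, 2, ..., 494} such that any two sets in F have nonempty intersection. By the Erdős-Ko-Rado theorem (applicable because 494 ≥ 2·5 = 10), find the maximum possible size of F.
max |F| = C(493, 4) = 2431522835

The Erdős-Ko-Rado theorem states: for n ≥ 2k, an intersecting family of k-subsets of an n-element set has size at most C(n − 1, k − 1), with equality for 'star' families {A ⊆ [n] : |A| = k, i ∈ A} (fix an element i). For n = 494, k = 5: C(493, 4) = 2431522835.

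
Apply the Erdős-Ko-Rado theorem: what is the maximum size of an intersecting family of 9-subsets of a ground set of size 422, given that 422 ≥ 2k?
max |F| = C(421, 8) = 22891749822023940

Erdős-Ko-Rado (1961): when n ≥ 2k, max |F| = C(n−1, k−1). The bound is attained by the star {A : i ∈ A} for any fixed i ∈ [n]. Here C(422−1, 9−1) = C(421, 8) = 22891749822023940.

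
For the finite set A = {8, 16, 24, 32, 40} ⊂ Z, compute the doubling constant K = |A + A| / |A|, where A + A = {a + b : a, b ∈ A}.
K = |A + A| / |A| = 9/5

Enumerate A + A = {a + b : a, b ∈ A}. With |A| = 5, there are |A|^2 = 25 ordered sum pairs; collecting distinct values, A + A = {16, 24, 32, 40, 48, 56, 64, 72, 80}, so |A + A| = 9. Thus K = 9/5. Here |A + A| = 2|A| − 1 = 9, the minimum possible — so K = 9/5 is minimal, which holds iff A is an arithmetic progression.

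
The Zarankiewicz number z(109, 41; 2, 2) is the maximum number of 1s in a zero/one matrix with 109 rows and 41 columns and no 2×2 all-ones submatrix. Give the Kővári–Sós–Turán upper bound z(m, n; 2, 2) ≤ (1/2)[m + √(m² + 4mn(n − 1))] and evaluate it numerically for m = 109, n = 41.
z(109, 41; 2, 2) ≤ (1/2)[109 + √(109² + 4·109·41·40)] = (1/2)[109 + √726921] = 480.7983

Kővári–Sós–Turán: let r_1, ..., r_109 be the row sums and z = Σ r_i the total number of 1s. Each pair of columns can share at most one row with both entries 1 (else a 2×2 all-ones block appears), so Σ_i C(r_i, 2) ≤ C(41, 2) = 820. By convexity Σ_i C(r_i, 2) ≥ 109·C(z/109, 2) = z(z − 109)/(2·109), giving z² − 109z − 109·41·40 ≤ 0 and hence z ≤ (1/2)[109 + √(11881 + 4·178760)] = (1/2)[109 + √726921] ≈ (1/2)(109 + 852.5966) = 480.7983.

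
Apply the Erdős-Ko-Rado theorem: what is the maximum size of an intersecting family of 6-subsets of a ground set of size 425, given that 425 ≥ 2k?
max |F| = C(424, 5) = 111524122584

The Erdős-Ko-Rado theorem states: for n ≥ 2k, an intersecting family of k-subsets of an n-element set has size at most C(n − 1, k − 1), with equality for 'star' families {A ⊆ [n] : |A| = k, i ∈ A} (fix an element i). For n = 425, k = 6: C(424, 5) = 111524122584.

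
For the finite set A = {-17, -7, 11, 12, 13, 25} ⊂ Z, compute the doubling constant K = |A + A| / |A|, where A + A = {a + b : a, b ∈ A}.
K = |A + A| / |A| = 20/6 = 10/3

Enumerate A + A = {a + b : a, b ∈ A}. With |A| = 6, there are |A|^2 = 36 ordered sum pairs; collecting distinct values, A + A = {-34, -24, -14, -6, -5, -4, 4, 5, 6, 8, 18, 22, 23, 24, 25, 26, 36, 37, 38, 50}, so |A + A| = 20. Thus K = 20/6 = 10/3. For comparison, the minimum possible |A + A| over all 6-element sets is 2·6 − 1 = 11 (so min K = 11/6), attained only by arithmetic progressions.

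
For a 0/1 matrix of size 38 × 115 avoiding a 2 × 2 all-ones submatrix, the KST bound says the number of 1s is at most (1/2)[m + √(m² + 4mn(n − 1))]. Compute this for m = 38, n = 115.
z(38, 115; 2, 2) ≤ (1/2)[38 + √(38² + 4·38·115·114)] = (1/2)[38 + √1994164] = 725.0744

Kővári–Sós–Turán: let r_1, ..., r_38 be the row sums and z = Σ r_i the total number of 1s. Each pair of columns can share at most one row with both entries 1 (else a 2×2 all-ones block appears), so Σ_i C(r_i, 2) ≤ C(115, 2) = 6555. By convexity Σ_i C(r_i, 2) ≥ 38·C(z/38, 2) = z(z − 38)/(2·38), giving z² − 38z − 38·115·114 ≤ 0 and hence z ≤ (1/2)[38 + √(1444 + 4·498180)] = (1/2)[38 + √1994164] ≈ (1/2)(38 + 1412.1487) = 725.0744.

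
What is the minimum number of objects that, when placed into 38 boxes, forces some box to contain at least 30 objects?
n = (30 − 1)·38 + 1 = 1103

By the generalised pigeonhole principle, to guarantee some box contains ≥ r objects we need more than (r − 1) · k objects total. Threshold: n = (r − 1) · k + 1. With r = 30 and k = 38: n = 29 · 38 + 1 = 1102 + 1 = 1103. For n = 1102 = 29 · 38, we can put exactly 29 objects in every box, avoiding 30 in any single one — so 1103 is tight.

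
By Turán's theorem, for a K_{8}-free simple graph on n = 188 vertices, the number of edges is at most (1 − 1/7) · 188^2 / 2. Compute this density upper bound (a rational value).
Turán density bound = (6/7) · 188^2/2 = 106032/7 ≈ 15147.4286

Turán's theorem: ex(n, K_{r+1}) is achieved by the complete r-partite Turán graph T(n, r) with parts as balanced as possible, and is at most (1 − 1/r) · n^2/2. For r = 7, n = 188: the density bound is (6/7) · 35344/2 = 106032/7 ≈ 15147.4286. The integer-valued extremum is e(T(188, 7)) = 15147, which is strictly less than the density bound 106032/7 since 7 ∤ 188 (the parts of T(188, 7) cannot all be equal).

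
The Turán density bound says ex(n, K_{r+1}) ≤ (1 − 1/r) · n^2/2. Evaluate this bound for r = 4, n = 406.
Turán density bound = (3/4) · 406^2/2 = 123627/2 ≈ 61813.5

Turán's theorem: ex(n, K_{r+1}) is achieved by the complete r-partite Turán graph T(n, r) with parts as balanced as possible, and is at most (1 − 1/r) · n^2/2. For r = 4, n = 406: the density bound is (3/4) · 164836/2 = 123627/2 ≈ 61813.5. The integer-valued extremum is e(T(406, 4)) = 61813, which is strictly less than the density bound 123627/2 since 4 ∤ 406 (the parts of T(406, 4) cannot all be equal).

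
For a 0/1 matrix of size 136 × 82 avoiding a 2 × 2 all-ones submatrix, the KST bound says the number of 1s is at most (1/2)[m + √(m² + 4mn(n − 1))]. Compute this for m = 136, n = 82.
z(136, 82; 2, 2) ≤ (1/2)[136 + √(136² + 4·136·82·81)] = (1/2)[136 + √3631744] = 1020.8568

Kővári–Sós–Turán: let r_1, ..., r_136 be the row sums and z = Σ r_i the total number of 1s. Each pair of columns can share at most one row with both entries 1 (else a 2×2 all-ones block appears), so Σ_i C(r_i, 2) ≤ C(82, 2) = 3321. By convexity Σ_i C(r_i, 2) ≥ 136·C(z/136, 2) = z(z − 136)/(2·136), giving z² − 136z − 136·82·81 ≤ 0 and hence z ≤ (1/2)[136 + √(18496 + 4·903312)] = (1/2)[136 + √3631744] ≈ (1/2)(136 + 1905.7135) = 1020.8568.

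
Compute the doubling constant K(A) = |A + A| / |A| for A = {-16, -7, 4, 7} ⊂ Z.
K = |A + A| / |A| = 10/4 = 5/2

Enumerate A + A = {a + b : a, b ∈ A}. With |A| = 4, there are |A|^2 = 16 ordered sum pairs; collecting distinct values, A + A = {-32, -23, -14, -12, -9, -3, 0, 8, 11, 14}, so |A + A| = 10. Thus K = 10/4 = 5/2. For comparison, the minimum possible |A + A| over all 4-element sets is 2·4 − 1 = 7 (so min K = 7/4), attained only by arithmetic progressions.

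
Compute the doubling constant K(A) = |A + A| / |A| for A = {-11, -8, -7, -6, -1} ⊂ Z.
K = |A + A| / |A| = 13/5

Enumerate A + A = {a + b : a, b ∈ A}. With |A| = 5, there are |A|^2 = 25 ordered sum pairs; collecting distinct values, A + A = {-22, -19, -18, -17, -16, -15, -14, -13, -12, -9, -8, -7, -2}, so |A + A| = 13. Thus K = 13/5. For comparison, the minimum possible |A + A| over all 5-element sets is 2·5 − 1 = 9 (so min K = 9/5), attained only by arithmetic progressions.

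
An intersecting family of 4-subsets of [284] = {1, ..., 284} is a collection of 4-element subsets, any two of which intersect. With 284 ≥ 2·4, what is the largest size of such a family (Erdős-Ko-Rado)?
max |F| = C(283, 3) = 3737581

Erdős-Ko-Rado (1961): when n ≥ 2k, max |F| = C(n−1, k−1). The bound is attained by the star {A : i ∈ A} for any fixed i ∈ [n]. Here C(284−1, 4−1) = C(283, 3) = 3737581.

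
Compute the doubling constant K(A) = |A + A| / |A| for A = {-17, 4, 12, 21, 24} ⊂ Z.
K = |A + A| / |A| = 15/5 = 3

Enumerate A + A = {a + b : a, b ∈ A}. With |A| = 5, there are |A|^2 = 25 ordered sum pairs; collecting distinct values, A + A = {-34, -13, -5, 4, 7, 8, 16, 24, 25, 28, 33, 36, 42, 45, 48}, so |A + A| = 15. Thus K = 15/5 = 3. For comparison, the minimum possible |A + A| over all 5-element sets is 2·5 − 1 = 9 (so min K = 9/5), attained only by arithmetic progressions.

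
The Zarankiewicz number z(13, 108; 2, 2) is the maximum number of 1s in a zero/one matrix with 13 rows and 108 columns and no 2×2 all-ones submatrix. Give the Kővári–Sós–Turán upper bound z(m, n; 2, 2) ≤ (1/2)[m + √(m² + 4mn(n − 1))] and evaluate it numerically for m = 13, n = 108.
z(13, 108; 2, 2) ≤ (1/2)[13 + √(13² + 4·13·108·107)] = (1/2)[13 + √601081] = 394.1471

Kővári–Sós–Turán: let r_1, ..., r_13 be the row sums and z = Σ r_i the total number of 1s. Each pair of columns can share at most one row with both entries 1 (else a 2×2 all-ones block appears), so Σ_i C(r_i, 2) ≤ C(108, 2) = 5778. By convexity Σ_i C(r_i, 2) ≥ 13·C(z/13, 2) = z(z − 13)/(2·13), giving z² − 13z − 13·108·107 ≤ 0 and hence z ≤ (1/2)[13 + √(169 + 4·150228)] = (1/2)[13 + √601081] ≈ (1/2)(13 + 775.2941) = 394.1471.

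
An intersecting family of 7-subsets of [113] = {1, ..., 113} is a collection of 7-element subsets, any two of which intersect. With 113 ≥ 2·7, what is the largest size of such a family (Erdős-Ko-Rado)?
max |F| = C(112, 6) = 2392407864

The Erdős-Ko-Rado theorem states: for n ≥ 2k, an intersecting family of k-subsets of an n-element set has size at most C(n − 1, k − 1), with equality for 'star' families {A ⊆ [n] : |A| = k, i ∈ A} (fix an element i). For n = 113, k = 7: C(112, 6) = 2392407864.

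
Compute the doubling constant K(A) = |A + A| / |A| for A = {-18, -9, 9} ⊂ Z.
K = |A + A| / |A| = 6/3 = 2

Enumerate A + A = {a + b : a, b ∈ A}. With |A| = 3, there are |A|^2 = 9 ordered sum pairs; collecting distinct values, A + A = {-36, -27, -18, -9, 0, 18}, so |A + A| = 6. Thus K = 6/3 = 2. For comparison, the minimum possible |A + A| over all 3-element sets is 2·3 − 1 = 5 (so min K = 5/3), attained only by arithmetic progressions.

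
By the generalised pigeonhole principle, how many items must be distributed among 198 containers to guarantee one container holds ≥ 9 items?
n = (9 − 1)·198 + 1 = 1585

By the generalised pigeonhole principle, to guarantee some box contains ≥ r objects we need more than (r − 1) · k objects total. Threshold: n = (r − 1) · k + 1. With r = 9 and k = 198: n = 8 · 198 + 1 = 1584 + 1 = 1585. For n = 1584 = 8 · 198, we can put exactly 8 objects in every box, avoiding 9 in any single one — so 1585 is tight.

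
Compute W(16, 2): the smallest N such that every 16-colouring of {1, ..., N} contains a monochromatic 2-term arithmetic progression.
W(16, 2) = 16 + 1 = 17

A 2-term AP is any pair of integers, so a monochromatic 2-AP exists iff some colour is used at least twice. With 16 colours, the colouring i ↦ i on {1, ..., 16} uses each colour once, avoiding any monochromatic pair, so W(16, 2) > 16. For {1, ..., 17}, pigeonhole forces two integers of the same colour, which form a monochromatic 2-AP. Hence W(16, 2) = 17.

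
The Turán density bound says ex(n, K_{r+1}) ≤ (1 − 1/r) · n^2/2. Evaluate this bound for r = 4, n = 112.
Turán density bound = (3/4) · 112^2/2 = 4704

Turán's theorem: ex(n, K_{r+1}) is achieved by the complete r-partite Turán graph T(n, r) with parts as balanced as possible, and is at most (1 − 1/r) · n^2/2. For r = 4, n = 112: the density bound is (3/4) · 12544/2 = 4704. Since 4 ∣ 112, the Turán graph T(112, 4) has parts of equal size 28, and its edge count e(T(112, 4)) = 4704 attains the density bound exactly.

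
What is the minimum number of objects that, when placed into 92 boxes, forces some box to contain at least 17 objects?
n = (17 − 1)·92 + 1 = 1473

By the generalised pigeonhole principle, to guarantee some box contains ≥ r objects we need more than (r − 1) · k objects total. Threshold: n = (r − 1) · k + 1. With r = 17 and k = 92: n = 16 · 92 + 1 = 1472 + 1 = 1473. For n = 1472 = 16 · 92, we can put exactly 16 objects in every box, avoiding 17 in any single one — so 1473 is tight.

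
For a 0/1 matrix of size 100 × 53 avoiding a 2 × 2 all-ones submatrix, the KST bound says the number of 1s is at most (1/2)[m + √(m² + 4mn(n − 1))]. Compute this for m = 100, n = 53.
z(100, 53; 2, 2) ≤ (1/2)[100 + √(100² + 4·100·53·52)] = (1/2)[100 + √1112400] = 577.3519

Kővári–Sós–Turán: let r_1, ..., r_100 be the row sums and z = Σ r_i the total number of 1s. Each pair of columns can share at most one row with both entries 1 (else a 2×2 all-ones block appears), so Σ_i C(r_i, 2) ≤ C(53, 2) = 1378. By convexity Σ_i C(r_i, 2) ≥ 100·C(z/100, 2) = z(z − 100)/(2·100), giving z² − 100z − 100·53·52 ≤ 0 and hence z ≤ (1/2)[100 + √(10000 + 4·275600)] = (1/2)[100 + √1112400] ≈ (1/2)(100 + 1054.7037) = 577.3519.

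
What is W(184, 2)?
W(184, 2) = 184 + 1 = 185

A 2-term AP is any pair of integers, so a monochromatic 2-AP exists iff some colour is used at least twice. With 184 colours, the colouring i ↦ i on {1, ..., 184} uses each colour once, avoiding any monochromatic pair, so W(184, 2) > 184. For {1, ..., 185}, pigeonhole forces two integers of the same colour, which form a monochromatic 2-AP. Hence W(184, 2) = 185.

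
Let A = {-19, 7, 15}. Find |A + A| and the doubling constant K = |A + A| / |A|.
K = |A + A| / |A| = 6/3 = 2

Enumerate A + A = {a + b : a, b ∈ A}. With |A| = 3, there are |A|^2 = 9 ordered sum pairs; collecting distinct values, A + A = {-38, -12, -4, 14, 22, 30}, so |A + A| = 6. Thus K = 6/3 = 2. For comparison, the minimum possible |A + A| over all 3-element sets is 2·3 − 1 = 5 (so min K = 5/3), attained only by arithmetic progressions.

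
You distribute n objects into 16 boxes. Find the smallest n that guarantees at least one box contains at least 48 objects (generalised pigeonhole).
n = (48 − 1)·16 + 1 = 753

By the generalised pigeonhole principle, to guarantee some box contains ≥ r objects we need more than (r − 1) · k objects total. Threshold: n = (r − 1) · k + 1. With r = 48 and k = 16: n = 47 · 16 + 1 = 752 + 1 = 753. For n = 752 = 47 · 16, we can put exactly 47 objects in every box, avoiding 48 in any single one — so 753 is tight.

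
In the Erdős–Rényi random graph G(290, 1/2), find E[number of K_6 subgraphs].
E[# K_6] = C(290, 6) · (1/2)^C(6, 2) = 784239335880 / 2^15 = 98029916985/4096 ≈ 23933085.201416

For each 6-subset S of vertices (there are C(290, 6) = 784239335880 such S), let X_S = 1 if S induces a K_6 (all C(6, 2) = 15 edges present). Then P(X_S = 1) = (1/2)^15 = 1/32768. By linearity of expectation, E[# K_6] = C(290, 6) · (1/2)^15 = 784239335880 / 32768 = 98029916985/4096 ≈ 23933085.201416.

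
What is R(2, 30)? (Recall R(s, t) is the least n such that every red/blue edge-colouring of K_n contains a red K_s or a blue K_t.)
R(2, 30) = 30

R(2, k) = k for all k ≥ 2: in a 2-colouring of K_k, either some edge is red (a red K_2) or all edges are blue (a blue K_k). And K_{29} coloured all-blue has no blue K_30, so R(2, 30) > 29. Hence R(2, 30) = 30.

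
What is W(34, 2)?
W(34, 2) = 34 + 1 = 35

A 2-term AP is any pair of integers, so a monochromatic 2-AP exists iff some colour is used at least twice. With 34 colours, the colouring i ↦ i on {1, ..., 34} uses each colour once, avoiding any monochromatic pair, so W(34, 2) > 34. For {1, ..., 35}, pigeonhole forces two integers of the same colour, which form a monochromatic 2-AP. Hence W(34, 2) = 35.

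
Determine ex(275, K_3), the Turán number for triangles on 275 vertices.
ex(275, K_3) = ⌊275^2/4⌋ = 18906

Mantel (1907): a triangle-free graph on n vertices has at most ⌊n^2/4⌋ edges, with equality for the complete bipartite graph K_{⌊n/2⌋, ⌈n/2⌉}. For n = 275: ⌊275^2/4⌋ = ⌊75625/4⌋ = 18906. The extremal graph is K_{137, 138}, which has 137·138 = 18906 edges.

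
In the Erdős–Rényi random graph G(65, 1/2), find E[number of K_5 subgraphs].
E[# K_5] = C(65, 5) · (1/2)^C(5, 2) = 8259888 / 2^10 = 516243/64 = 8066.296875

For each 5-subset S of vertices (there are C(65, 5) = 8259888 such S), let X_S = 1 if S induces a K_5 (all C(5, 2) = 10 edges present). Then P(X_S = 1) = (1/2)^10 = 1/1024. By linearity of expectation, E[# K_5] = C(65, 5) · (1/2)^10 = 8259888 / 1024 = 516243/64 = 8066.296875.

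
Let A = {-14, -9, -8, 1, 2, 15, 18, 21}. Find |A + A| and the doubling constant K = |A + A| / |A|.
K = |A + A| / |A| = 32/8 = 4

Enumerate A + A = {a + b : a, b ∈ A}. With |A| = 8, there are |A|^2 = 64 ordered sum pairs; collecting distinct values, A + A = {-28, -23, -22, -18, -17, -16, -13, -12, -8, -7, -6, 1, 2, 3, 4, 6, 7, 9, 10, 12, 13, 16, 17, 19, 20, 22, 23, 30, 33, 36, 39, 42}, so |A + A| = 32. Thus K = 32/8 = 4. For comparison, the minimum possible |A + A| over all 8-element sets is 2·8 − 1 = 15 (so min K = 15/8), attained only by arithmetic progressions.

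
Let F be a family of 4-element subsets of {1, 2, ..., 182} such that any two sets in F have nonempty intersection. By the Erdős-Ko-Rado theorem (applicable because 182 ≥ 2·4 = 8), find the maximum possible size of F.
max |F| = C(181, 3) = 971970

Erdős-Ko-Rado (1961): when n ≥ 2k, max |F| = C(n−1, k−1). The bound is attained by the star {A : i ∈ A} for any fixed i ∈ [n]. Here C(182−1, 4−1) = C(181, 3) = 971970.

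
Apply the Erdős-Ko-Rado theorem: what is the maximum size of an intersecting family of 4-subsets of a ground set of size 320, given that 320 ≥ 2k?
max |F| = C(319, 3) = 5359519

The Erdős-Ko-Rado theorem states: for n ≥ 2k, an intersecting family of k-subsets of an n-element set has size at most C(n − 1, k − 1), with equality for 'star' families {A ⊆ [n] : |A| = k, i ∈ A} (fix an element i). For n = 320, k = 4: C(319, 3) = 5359519.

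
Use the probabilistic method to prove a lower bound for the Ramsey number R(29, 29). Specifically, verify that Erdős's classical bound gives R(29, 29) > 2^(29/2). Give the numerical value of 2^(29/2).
2^(29/2) = 23170.475; so R(29, 29) > 23170.475

Colour each edge of K_n uniformly at random with red/blue. The expected number of monochromatic K_29 is C(n, 29) · 2 · 2^(−C(29,2)). If C(n, 29) · 2^(1 − C(29,2)) < 1, then with positive probability no monochromatic K_29 exists, so R(29, 29) > n. The standard estimate C(n, 29) ≤ n^29/29! shows this inequality holds whenever n ≤ 2^(29/2) (since 29! · 2^(C(29,2) − 1) > 2^(29^2/2) ≥ n^29). Hence R(29, 29) > 2^(29/2) = 23170.475.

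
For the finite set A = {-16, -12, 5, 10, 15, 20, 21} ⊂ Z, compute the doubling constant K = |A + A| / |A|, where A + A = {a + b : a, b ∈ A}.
K = |A + A| / |A| = 25/7

Enumerate A + A = {a + b : a, b ∈ A}. With |A| = 7, there are |A|^2 = 49 ordered sum pairs; collecting distinct values, A + A = {-32, -28, -24, -11, -7, -6, -2, -1, 3, 4, 5, 8, 9, 10, 15, 20, 25, 26, 30, 31, 35, 36, 40, 41, 42}, so |A + A| = 25. Thus K = 25/7. For comparison, the minimum possible |A + A| over all 7-element sets is 2·7 − 1 = 13 (so min K = 13/7), attained only by arithmetic progressions.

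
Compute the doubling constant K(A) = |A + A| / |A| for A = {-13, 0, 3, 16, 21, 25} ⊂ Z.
K = |A + A| / |A| = 20/6 = 10/3

Enumerate A + A = {a + b : a, b ∈ A}. With |A| = 6, there are |A|^2 = 36 ordered sum pairs; collecting distinct values, A + A = {-26, -13, -10, 0, 3, 6, 8, 12, 16, 19, 21, 24, 25, 28, 32, 37, 41, 42, 46, 50}, so |A + A| = 20. Thus K = 20/6 = 10/3. For comparison, the minimum possible |A + A| over all 6-element sets is 2·6 − 1 = 11 (so min K = 11/6), attained only by arithmetic progressions.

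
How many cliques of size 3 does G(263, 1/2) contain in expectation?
E[# K_3] = C(263, 3) · (1/2)^C(3, 2) = 2997411 / 2^3 = 374676.375

For each 3-subset S of vertices (there are C(263, 3) = 2997411 such S), let X_S = 1 if S induces a K_3 (all C(3, 2) = 3 edges present). Then P(X_S = 1) = (1/2)^3 = 1/8. By linearity of expectation, E[# K_3] = C(263, 3) · (1/2)^3 = 2997411 / 8 = 374676.375.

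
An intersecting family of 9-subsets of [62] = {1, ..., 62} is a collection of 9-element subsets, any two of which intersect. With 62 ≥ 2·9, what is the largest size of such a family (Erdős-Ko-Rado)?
max |F| = C(61, 8) = 2944827765

Erdős-Ko-Rado (1961): when n ≥ 2k, max |F| = C(n−1, k−1). The bound is attained by the star {A : i ∈ A} for any fixed i ∈ [n]. Here C(62−1, 9−1) = C(61, 8) = 2944827765.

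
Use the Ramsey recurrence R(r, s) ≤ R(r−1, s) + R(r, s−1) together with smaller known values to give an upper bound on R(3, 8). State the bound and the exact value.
R(3, 8) ≤ R(2, 8) + R(3, 7) = 8 + 23 = 31; exact value R(3, 8) = 28.

The Erdős–Szekeres recurrence R(r, s) ≤ R(r−1, s) + R(r, s−1) applied to (r, s) = (3, 8) gives
  R(3, 8) ≤ R(2, 8) + R(3, 7) = 8 + 23 = 31.
(Recall R(2, k) = k and R is symmetric.) The recurrence is not tight here (it gives 31, but the exact value is R(3, 8) = 28); the tight upper bound requires a sharper argument than the simple recurrence, combined with a lower-bound construction on K_{27}.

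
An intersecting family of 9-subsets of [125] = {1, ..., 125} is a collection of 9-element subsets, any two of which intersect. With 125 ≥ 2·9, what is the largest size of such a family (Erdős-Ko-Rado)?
max |F| = C(124, 8) = 1100899186101

The Erdős-Ko-Rado theorem states: for n ≥ 2k, an intersecting family of k-subsets of an n-element set has size at most C(n − 1, k − 1), with equality for 'star' families {A ⊆ [n] : |A| = k, i ∈ A} (fix an element i). For n = 125, k = 9: C(124, 8) = 1100899186101.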